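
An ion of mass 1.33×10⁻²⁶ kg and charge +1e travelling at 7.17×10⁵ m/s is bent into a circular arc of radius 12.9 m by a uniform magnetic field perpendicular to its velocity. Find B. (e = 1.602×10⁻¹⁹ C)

From |q|vB = mv²/r, B = mv/(|q|r).
B = (1.33×10⁻²⁶)(7.17×10⁵)/((1.602×10⁻¹⁹)(12.9)) ≈ 4.61×10⁻³ T.

B ≈ 4.61×10⁻³ T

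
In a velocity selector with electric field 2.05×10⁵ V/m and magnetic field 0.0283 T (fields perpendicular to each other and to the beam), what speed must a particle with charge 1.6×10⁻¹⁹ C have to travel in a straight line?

Zero net Lorentz force requires |qE| = |q v×B|, i.e. E = vB.
v = E/B = 2.05×10⁵/0.0283 = 7.24×10⁶ m/s.

v = 7.24×10⁶ m/s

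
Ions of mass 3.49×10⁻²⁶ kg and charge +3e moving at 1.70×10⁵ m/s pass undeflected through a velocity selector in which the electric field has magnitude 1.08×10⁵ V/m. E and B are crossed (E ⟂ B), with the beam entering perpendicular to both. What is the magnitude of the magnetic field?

Balance of forces in the selector: qE = qvB ⇒ B = E/v.
B = 1.08×10⁵/1.70×10⁵ = 0.635 T.

B = 0.635 T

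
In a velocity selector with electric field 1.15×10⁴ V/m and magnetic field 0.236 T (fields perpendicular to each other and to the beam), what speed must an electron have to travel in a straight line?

v = 4.87×10⁴ m/s

For undeflected motion the electric and magnetic forces balance: qE = qvB.
v = E/B = 1.15×10⁴/0.236 = 4.87×10⁴ m/s.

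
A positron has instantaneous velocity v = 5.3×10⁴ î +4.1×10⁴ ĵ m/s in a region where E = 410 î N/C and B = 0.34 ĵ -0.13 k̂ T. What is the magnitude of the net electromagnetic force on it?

v×B = (-5330, 6890, 1.80×10⁴) N/C.
E + v×B = (-4920, 6890, 1.80×10⁴) N/C.
F = q(E + v×B) = (1.602×10⁻¹⁹ C)·(-4920, 6890, 1.80×10⁴) = (-7.88×10⁻¹⁶, 1.10×10⁻¹⁵, 2.89×10⁻¹⁵) N.
|F| = 3.19×10⁻¹⁵ N.

|F| ≈ 3.19×10⁻¹⁵ N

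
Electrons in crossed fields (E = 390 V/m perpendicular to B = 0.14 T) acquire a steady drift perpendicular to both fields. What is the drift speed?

The steady drift has the magnetic force balancing the electric force, so v_d = E/B.
v_d = 390/0.14 = 2800 m/s.

v_d ≈ 2800 m/s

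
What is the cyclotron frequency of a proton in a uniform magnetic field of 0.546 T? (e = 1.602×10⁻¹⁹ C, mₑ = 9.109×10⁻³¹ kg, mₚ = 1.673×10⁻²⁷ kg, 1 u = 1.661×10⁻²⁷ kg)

f ≈ 8.32×10⁶ Hz

f = |q|B/(2πm).
f = (1.602×10⁻¹⁹)(0.546)/(2π·1.673×10⁻²⁷) ≈ 8.32×10⁶ Hz.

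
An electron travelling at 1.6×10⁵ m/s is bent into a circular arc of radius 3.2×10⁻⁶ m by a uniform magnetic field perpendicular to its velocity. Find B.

B ≈ 0.28 T

From |q|vB = mv²/r, B = mv/(|q|r).
B = (9.109×10⁻³¹)(1.6×10⁵)/((1.602×10⁻¹⁹)(3.2×10⁻⁶)) ≈ 0.28 T.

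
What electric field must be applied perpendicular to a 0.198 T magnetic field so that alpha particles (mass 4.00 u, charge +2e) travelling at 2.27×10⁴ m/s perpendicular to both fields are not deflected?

For straight-line motion qE = qvB, so E = vB.
E = 2.27×10⁴ × 0.198 = 4490 V/m.

E = 4490 V/m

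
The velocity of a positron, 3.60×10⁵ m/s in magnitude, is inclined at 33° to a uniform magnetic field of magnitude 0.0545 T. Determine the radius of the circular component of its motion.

v⊥ = v sinθ = 3.60×10⁵·sin33° ≈ 1.961×10⁵ m/s.
r = m v⊥/(|q|B) = (9.109×10⁻³¹)(1.961×10⁵)/((1.602×10⁻¹⁹)(0.0545)) ≈ 2.05×10⁻⁵ m.

r ≈ 2.05×10⁻⁵ m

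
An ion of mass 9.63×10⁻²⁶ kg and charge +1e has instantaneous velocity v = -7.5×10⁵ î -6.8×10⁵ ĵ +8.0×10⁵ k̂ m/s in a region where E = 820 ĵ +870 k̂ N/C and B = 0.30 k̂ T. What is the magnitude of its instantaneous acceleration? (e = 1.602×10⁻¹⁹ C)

|a| ≈ 5.06×10¹¹ m/s²

v×B = (-2.04×10⁵, 2.25×10⁵, 0) N/C.
E + v×B = (-2.04×10⁵, 2.26×10⁵, 870) N/C.
F = q(E + v×B) = (1.602×10⁻¹⁹ C)·(-2.04×10⁵, 2.26×10⁵, 870) = (-3.27×10⁻¹⁴, 3.62×10⁻¹⁴, 1.39×10⁻¹⁶) N.
|a| = |F|/m = 4.875×10⁻¹⁴/9.63×10⁻²⁶ ≈ 5.06×10¹¹ m/s².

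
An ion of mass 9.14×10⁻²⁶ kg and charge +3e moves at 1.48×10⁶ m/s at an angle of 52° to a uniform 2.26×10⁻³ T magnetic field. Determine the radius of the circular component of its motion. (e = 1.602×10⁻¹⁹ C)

r ≈ 98.1 m

v⊥ = v sinθ = 1.48×10⁶·sin52° ≈ 1.166×10⁶ m/s.
r = m v⊥/(|q|B) = (9.14×10⁻²⁶)(1.166×10⁶)/((4.806×10⁻¹⁹)(2.26×10⁻³)) ≈ 98.1 m.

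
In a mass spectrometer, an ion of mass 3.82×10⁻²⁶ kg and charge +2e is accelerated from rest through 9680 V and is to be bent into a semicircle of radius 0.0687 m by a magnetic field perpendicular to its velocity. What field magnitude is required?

v = √(2|q|V/m) = √(2·3.204×10⁻¹⁹·9680/3.82×10⁻²⁶) ≈ 4.030×10⁵ m/s.
B = mv/(|q|r) = (3.82×10⁻²⁶)(4.030×10⁵)/((3.204×10⁻¹⁹)(0.0687)) ≈ 0.699 T.

B ≈ 0.699 T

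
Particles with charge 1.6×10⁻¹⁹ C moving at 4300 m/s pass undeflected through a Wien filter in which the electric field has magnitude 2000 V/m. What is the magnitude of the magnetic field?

Balance of forces in the selector: qE = qvB ⇒ B = E/v.
B = 2000/4300 = 0.47 T.

B = 0.47 T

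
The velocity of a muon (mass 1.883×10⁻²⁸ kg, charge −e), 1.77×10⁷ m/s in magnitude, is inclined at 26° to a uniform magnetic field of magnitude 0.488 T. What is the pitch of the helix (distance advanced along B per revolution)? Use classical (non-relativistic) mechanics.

p ≈ 0.241 m

v∥ = v cosθ = 1.77×10⁷·cos26° ≈ 1.591×10⁷ m/s.
T = 2πm/(|q|B) = 2π(1.883×10⁻²⁸)/((1.602×10⁻¹⁹)(0.488)) ≈ 1.513×10⁻⁸ s.
pitch = v∥ T = (1.591×10⁷)(1.513×10⁻⁸) ≈ 0.241 m.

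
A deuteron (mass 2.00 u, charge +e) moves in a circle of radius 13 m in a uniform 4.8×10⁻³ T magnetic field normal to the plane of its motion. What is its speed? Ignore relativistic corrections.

v ≈ 3.0×10⁶ m/s

From |q|vB = mv²/r, v = |q|Br/m.
v = (1.602×10⁻¹⁹)(4.8×10⁻³)(13)/3.322×10⁻²⁷ ≈ 3.0×10⁶ m/s.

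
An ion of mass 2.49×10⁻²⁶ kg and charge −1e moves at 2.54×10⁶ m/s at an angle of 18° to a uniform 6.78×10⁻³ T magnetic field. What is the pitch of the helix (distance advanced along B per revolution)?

v∥ = v cosθ = 2.54×10⁶·cos18° ≈ 2.416×10⁶ m/s.
T = 2πm/(|q|B) = 2π(2.49×10⁻²⁶)/((1.602×10⁻¹⁹)(6.78×10⁻³)) ≈ 1.440×10⁻⁴ s.
pitch = v∥ T = (2.416×10⁶)(1.440×10⁻⁴) ≈ 348 m.

p ≈ 348 m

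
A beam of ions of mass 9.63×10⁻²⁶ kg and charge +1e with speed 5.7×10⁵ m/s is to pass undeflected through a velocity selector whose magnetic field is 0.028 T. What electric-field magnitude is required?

E = 1.6×10⁴ V/m

For straight-line motion qE = qvB, so E = vB.
E = 5.7×10⁵ × 0.028 = 1.6×10⁴ V/m.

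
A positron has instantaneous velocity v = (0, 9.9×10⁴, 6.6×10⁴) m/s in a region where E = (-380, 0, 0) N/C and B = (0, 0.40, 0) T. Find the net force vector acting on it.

F ≈ (-4.29×10⁻¹⁵, 0, 0) N

v×B = (-2.64×10⁴, 0, 0) N/C.
E + v×B = (-2.68×10⁴, 0, 0) N/C.
F = q(E + v×B) = (1.602×10⁻¹⁹ C)·(-2.68×10⁴, 0, 0) = (-4.29×10⁻¹⁵, 0, 0) N.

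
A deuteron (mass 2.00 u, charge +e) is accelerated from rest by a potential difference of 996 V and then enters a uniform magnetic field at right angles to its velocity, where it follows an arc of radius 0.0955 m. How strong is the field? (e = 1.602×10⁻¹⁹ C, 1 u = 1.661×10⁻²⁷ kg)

v = √(2|q|V/m) = √(2·1.602×10⁻¹⁹·996/3.322×10⁻²⁷) ≈ 3.099×10⁵ m/s.
B = mv/(|q|r) = (3.322×10⁻²⁷)(3.099×10⁵)/((1.602×10⁻¹⁹)(0.0955)) ≈ 0.0673 T.

B ≈ 0.0673 T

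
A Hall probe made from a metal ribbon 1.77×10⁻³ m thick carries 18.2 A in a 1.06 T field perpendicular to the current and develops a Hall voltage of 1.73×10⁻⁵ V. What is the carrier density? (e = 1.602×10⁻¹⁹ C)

From V_H = IB/(n e t), n = IB/(V_H e t).
n = (18.2)(1.06)/((1.73×10⁻⁵)(1.602×10⁻¹⁹)(1.77×10⁻³)) ≈ 3.93×10²⁷ m⁻³.

n ≈ 3.93×10²⁷ m⁻³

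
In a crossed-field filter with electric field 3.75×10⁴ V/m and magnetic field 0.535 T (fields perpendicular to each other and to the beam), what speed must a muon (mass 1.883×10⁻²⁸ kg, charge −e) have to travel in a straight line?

v = 7.01×10⁴ m/s

For undeflected motion the electric and magnetic forces balance: qE = qvB.
v = E/B = 3.75×10⁴/0.535 = 7.01×10⁴ m/s.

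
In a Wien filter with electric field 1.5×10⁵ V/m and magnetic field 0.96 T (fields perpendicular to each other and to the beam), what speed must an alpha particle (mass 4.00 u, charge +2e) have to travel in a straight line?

v = 1.6×10⁵ m/s

Straight-line motion ⇒ electric and magnetic forces cancel, so E = vB.
v = E/B = 1.5×10⁵/0.96 = 1.6×10⁵ m/s.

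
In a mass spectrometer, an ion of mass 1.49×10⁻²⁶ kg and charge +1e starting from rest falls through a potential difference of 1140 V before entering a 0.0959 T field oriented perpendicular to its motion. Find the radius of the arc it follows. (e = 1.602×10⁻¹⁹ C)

Acceleration: |q|V = ½mv² ⇒ v = √(2|q|V/m) = √(2·1.602×10⁻¹⁹·1140/1.49×10⁻²⁶) ≈ 1.566×10⁵ m/s.
In the field: r = mv/(|q|B) = (1.49×10⁻²⁶)(1.566×10⁵)/((1.602×10⁻¹⁹)(0.0959)) ≈ 0.152 m.

r ≈ 0.152 m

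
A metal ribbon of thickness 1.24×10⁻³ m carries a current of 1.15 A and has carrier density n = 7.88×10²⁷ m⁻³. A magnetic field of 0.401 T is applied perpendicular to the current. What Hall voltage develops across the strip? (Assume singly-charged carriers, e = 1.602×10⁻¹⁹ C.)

V_H = IB/(n e t).
V_H = (1.15)(0.401)/((7.88×10²⁷)(1.602×10⁻¹⁹)(1.24×10⁻³)) ≈ 2.95×10⁻⁷ V.

V_H ≈ 2.95×10⁻⁷ V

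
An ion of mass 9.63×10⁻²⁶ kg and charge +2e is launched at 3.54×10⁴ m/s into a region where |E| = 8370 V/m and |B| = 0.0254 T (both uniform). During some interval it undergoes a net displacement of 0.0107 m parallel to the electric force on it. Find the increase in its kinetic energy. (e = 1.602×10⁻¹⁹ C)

ΔKE ≈ 2.87×10⁻¹⁷ J

The magnetic force is always ⟂ v and does no work; only the electric force changes KE.
ΔKE = F_E · d = |q|E d = (3.204×10⁻¹⁹)(8370)(0.0107) ≈ 2.87×10⁻¹⁷ J.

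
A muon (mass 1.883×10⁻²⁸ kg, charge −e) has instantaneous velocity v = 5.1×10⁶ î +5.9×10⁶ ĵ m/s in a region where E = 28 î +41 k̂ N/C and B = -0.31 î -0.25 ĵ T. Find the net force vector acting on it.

F ≈ (-4.49×10⁻¹⁸, 0, -8.88×10⁻¹⁴) N

v×B = (0, 0, 5.54×10⁵) N/C.
E + v×B = (28.0, 0, 5.54×10⁵) N/C.
F = q(E + v×B) = (−1.602×10⁻¹⁹ C)·(28.0, 0, 5.54×10⁵) = (-4.49×10⁻¹⁸, 0, -8.88×10⁻¹⁴) N.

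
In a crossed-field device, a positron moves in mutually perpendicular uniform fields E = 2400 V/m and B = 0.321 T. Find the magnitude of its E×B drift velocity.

v_d ≈ 7480 m/s

The steady drift has the magnetic force balancing the electric force, so v_d = E/B.
v_d = 2400/0.321 = 7480 m/s.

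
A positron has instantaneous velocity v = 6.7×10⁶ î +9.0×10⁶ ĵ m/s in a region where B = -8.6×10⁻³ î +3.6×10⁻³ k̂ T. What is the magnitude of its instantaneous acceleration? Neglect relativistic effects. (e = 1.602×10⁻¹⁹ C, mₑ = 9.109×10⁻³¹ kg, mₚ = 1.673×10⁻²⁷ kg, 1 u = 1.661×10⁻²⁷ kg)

|a| ≈ 1.54×10¹⁶ m/s²

v×B = (3.24×10⁴, -2.41×10⁴, 7.74×10⁴) N/C.
F = q v×B = (1.602×10⁻¹⁹ C)·(3.24×10⁴, -2.41×10⁴, 7.74×10⁴) = (5.19×10⁻¹⁵, -3.86×10⁻¹⁵, 1.24×10⁻¹⁴) N.
|a| = |F|/m = 1.399×10⁻¹⁴/9.109×10⁻³¹ ≈ 1.54×10¹⁶ m/s².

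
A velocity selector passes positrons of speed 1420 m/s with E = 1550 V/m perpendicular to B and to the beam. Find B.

B = 1.09 T

Balance of forces in the selector: qE = qvB ⇒ B = E/v.
B = 1550/1420 = 1.09 T.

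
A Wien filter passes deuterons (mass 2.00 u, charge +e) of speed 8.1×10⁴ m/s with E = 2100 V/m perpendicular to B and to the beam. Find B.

B = 0.026 T

Balance of forces in the selector: qE = qvB ⇒ B = E/v.
B = 2100/8.1×10⁴ = 0.026 T.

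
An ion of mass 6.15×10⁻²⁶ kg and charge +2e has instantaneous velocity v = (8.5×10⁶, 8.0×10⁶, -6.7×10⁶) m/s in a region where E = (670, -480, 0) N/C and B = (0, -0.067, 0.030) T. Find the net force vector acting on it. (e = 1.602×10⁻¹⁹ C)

F ≈ (-6.67×10⁻¹⁴, -8.19×10⁻¹⁴, -1.82×10⁻¹³) N

v×B = (-2.09×10⁵, -2.55×10⁵, -5.70×10⁵) N/C.
E + v×B = (-2.08×10⁵, -2.55×10⁵, -5.70×10⁵) N/C.
F = q(E + v×B) = (3.204×10⁻¹⁹ C)·(-2.08×10⁵, -2.55×10⁵, -5.70×10⁵) = (-6.67×10⁻¹⁴, -8.19×10⁻¹⁴, -1.82×10⁻¹³) N.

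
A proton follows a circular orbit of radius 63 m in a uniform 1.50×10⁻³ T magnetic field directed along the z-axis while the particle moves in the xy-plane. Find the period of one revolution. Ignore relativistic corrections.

The cyclotron period depends only on m, q, B: T = 2πm/(|q|B).
T = 2π(1.673×10⁻²⁷)/((1.602×10⁻¹⁹)(1.50×10⁻³)) ≈ 4.37×10⁻⁵ s.

T ≈ 4.37×10⁻⁵ s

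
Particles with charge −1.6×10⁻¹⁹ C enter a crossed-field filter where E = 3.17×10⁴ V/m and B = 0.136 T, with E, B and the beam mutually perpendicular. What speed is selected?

Zero net Lorentz force requires |qE| = |q v×B|, i.e. E = vB.
v = E/B = 3.17×10⁴/0.136 = 2.33×10⁵ m/s.

v = 2.33×10⁵ m/s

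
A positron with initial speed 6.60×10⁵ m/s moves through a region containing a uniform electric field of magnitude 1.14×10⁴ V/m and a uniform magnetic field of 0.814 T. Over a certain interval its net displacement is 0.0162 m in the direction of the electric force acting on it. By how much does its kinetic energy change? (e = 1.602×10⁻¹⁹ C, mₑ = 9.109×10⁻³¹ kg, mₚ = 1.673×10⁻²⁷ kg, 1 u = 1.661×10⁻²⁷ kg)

ΔKE ≈ 2.96×10⁻¹⁷ J

The magnetic force is always ⟂ v and does no work; only the electric force changes KE.
ΔKE = F_E · d = |q|E d = (1.602×10⁻¹⁹)(1.14×10⁴)(0.0162) ≈ 2.96×10⁻¹⁷ J.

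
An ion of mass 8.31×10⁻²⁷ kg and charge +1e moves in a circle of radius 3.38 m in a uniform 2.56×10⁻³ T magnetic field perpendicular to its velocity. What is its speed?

From |q|vB = mv²/r, v = |q|Br/m.
v = (1.602×10⁻¹⁹)(2.56×10⁻³)(3.38)/8.31×10⁻²⁷ ≈ 1.67×10⁵ m/s.

v ≈ 1.67×10⁵ m/s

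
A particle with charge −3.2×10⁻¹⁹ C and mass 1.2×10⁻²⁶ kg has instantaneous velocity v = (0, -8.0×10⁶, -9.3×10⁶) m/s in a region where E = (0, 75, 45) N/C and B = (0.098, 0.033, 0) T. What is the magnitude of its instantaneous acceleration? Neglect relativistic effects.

|a| ≈ 3.31×10¹³ m/s²

v×B = (3.07×10⁵, -9.11×10⁵, 7.84×10⁵) N/C.
E + v×B = (3.07×10⁵, -9.11×10⁵, 7.84×10⁵) N/C.
F = q(E + v×B) = (−3.2×10⁻¹⁹ C)·(3.07×10⁵, -9.11×10⁵, 7.84×10⁵) = (-9.82×10⁻¹⁴, 2.92×10⁻¹³, -2.51×10⁻¹³) N.
|a| = |F|/m = 3.970×10⁻¹³/1.2×10⁻²⁶ ≈ 3.31×10¹³ m/s².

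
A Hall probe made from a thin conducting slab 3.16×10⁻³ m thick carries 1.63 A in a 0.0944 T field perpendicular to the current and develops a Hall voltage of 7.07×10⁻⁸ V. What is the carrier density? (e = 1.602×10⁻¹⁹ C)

n ≈ 4.30×10²⁷ m⁻³

From V_H = IB/(n e t), n = IB/(V_H e t).
n = (1.63)(0.0944)/((7.07×10⁻⁸)(1.602×10⁻¹⁹)(3.16×10⁻³)) ≈ 4.30×10²⁷ m⁻³.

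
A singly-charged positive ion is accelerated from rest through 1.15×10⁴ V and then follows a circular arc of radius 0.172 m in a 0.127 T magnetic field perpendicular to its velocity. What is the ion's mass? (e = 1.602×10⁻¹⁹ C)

m ≈ 3.32×10⁻²⁷ kg

Combine |q|V = ½mv² and r = mv/(|q|B): eliminate v to get m = qB²r²/(2V).
m = (1.602×10⁻¹⁹)(0.127)²(0.172)²/(2·1.15×10⁴) ≈ 3.32×10⁻²⁷ kg.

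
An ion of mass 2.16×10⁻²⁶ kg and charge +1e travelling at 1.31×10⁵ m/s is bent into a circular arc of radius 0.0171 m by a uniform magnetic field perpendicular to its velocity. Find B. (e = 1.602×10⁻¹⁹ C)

From |q|vB = mv²/r, B = mv/(|q|r).
B = (2.16×10⁻²⁶)(1.31×10⁵)/((1.602×10⁻¹⁹)(0.0171)) ≈ 1.03 T.

B ≈ 1.03 T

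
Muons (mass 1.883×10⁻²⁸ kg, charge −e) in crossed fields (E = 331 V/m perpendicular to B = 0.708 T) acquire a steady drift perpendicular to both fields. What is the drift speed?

In crossed fields the guiding centre drifts at v_d = |E×B|/B² = E/B, independent of charge and mass.
v_d = 331/0.708 = 468 m/s.

v_d ≈ 468 m/s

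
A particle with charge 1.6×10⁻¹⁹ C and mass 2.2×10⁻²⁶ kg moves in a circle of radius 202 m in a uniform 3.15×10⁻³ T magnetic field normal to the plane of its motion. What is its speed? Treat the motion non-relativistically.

From |q|vB = mv²/r, v = |q|Br/m.
v = (1.6×10⁻¹⁹)(3.15×10⁻³)(202)/2.2×10⁻²⁶ ≈ 4.63×10⁶ m/s.

v ≈ 4.63×10⁶ m/s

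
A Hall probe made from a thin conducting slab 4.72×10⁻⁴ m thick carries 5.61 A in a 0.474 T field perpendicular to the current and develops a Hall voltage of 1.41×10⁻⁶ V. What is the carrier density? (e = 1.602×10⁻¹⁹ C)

From V_H = IB/(n e t), n = IB/(V_H e t).
n = (5.61)(0.474)/((1.41×10⁻⁶)(1.602×10⁻¹⁹)(4.72×10⁻⁴)) ≈ 2.49×10²⁸ m⁻³.

n ≈ 2.49×10²⁸ m⁻³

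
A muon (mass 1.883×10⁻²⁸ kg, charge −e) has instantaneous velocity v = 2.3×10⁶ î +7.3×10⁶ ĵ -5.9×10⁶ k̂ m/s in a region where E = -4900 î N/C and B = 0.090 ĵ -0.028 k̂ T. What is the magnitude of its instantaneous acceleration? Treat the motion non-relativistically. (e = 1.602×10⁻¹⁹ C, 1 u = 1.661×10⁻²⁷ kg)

|a| ≈ 3.30×10¹⁴ m/s²

v×B = (3.27×10⁵, 6.44×10⁴, 2.07×10⁵) N/C.
E + v×B = (3.22×10⁵, 6.44×10⁴, 2.07×10⁵) N/C.
F = q(E + v×B) = (−1.602×10⁻¹⁹ C)·(3.22×10⁵, 6.44×10⁴, 2.07×10⁵) = (-5.15×10⁻¹⁴, -1.03×10⁻¹⁴, -3.32×10⁻¹⁴) N.
|a| = |F|/m = 6.215×10⁻¹⁴/1.883×10⁻²⁸ ≈ 3.30×10¹⁴ m/s².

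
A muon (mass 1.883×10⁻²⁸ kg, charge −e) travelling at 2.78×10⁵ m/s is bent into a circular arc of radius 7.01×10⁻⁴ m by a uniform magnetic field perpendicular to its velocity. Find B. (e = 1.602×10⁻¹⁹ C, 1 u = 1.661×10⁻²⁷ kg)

B ≈ 0.466 T

From |q|vB = mv²/r, B = mv/(|q|r).
B = (1.883×10⁻²⁸)(2.78×10⁵)/((1.602×10⁻¹⁹)(7.01×10⁻⁴)) ≈ 0.466 T.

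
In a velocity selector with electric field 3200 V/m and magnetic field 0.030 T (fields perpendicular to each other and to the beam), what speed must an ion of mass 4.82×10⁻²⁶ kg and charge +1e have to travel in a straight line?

Straight-line motion ⇒ electric and magnetic forces cancel, so E = vB.
v = E/B = 3200/0.030 = 1.1×10⁵ m/s.

v = 1.1×10⁵ m/s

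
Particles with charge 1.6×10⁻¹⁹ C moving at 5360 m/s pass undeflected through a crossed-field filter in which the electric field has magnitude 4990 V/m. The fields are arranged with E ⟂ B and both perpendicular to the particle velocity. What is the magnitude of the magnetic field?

Balance of forces in the selector: qE = qvB ⇒ B = E/v.
B = 4990/5360 = 0.931 T.

B = 0.931 T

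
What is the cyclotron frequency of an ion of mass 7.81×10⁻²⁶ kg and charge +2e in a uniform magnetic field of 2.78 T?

f = |q|B/(2πm).
f = (3.204×10⁻¹⁹)(2.78)/(2π·7.81×10⁻²⁶) ≈ 1.82×10⁶ Hz.

f ≈ 1.82×10⁶ Hz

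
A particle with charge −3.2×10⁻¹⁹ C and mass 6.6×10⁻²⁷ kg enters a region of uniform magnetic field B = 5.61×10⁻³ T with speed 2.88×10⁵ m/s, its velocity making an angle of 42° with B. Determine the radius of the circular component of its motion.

v⊥ = v sinθ = 2.88×10⁵·sin42° ≈ 1.927×10⁵ m/s.
r = m v⊥/(|q|B) = (6.6×10⁻²⁷)(1.927×10⁵)/((3.2×10⁻¹⁹)(5.61×10⁻³)) ≈ 0.708 m.

r ≈ 0.708 m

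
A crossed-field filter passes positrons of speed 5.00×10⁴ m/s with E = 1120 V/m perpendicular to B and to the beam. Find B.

B = 0.0224 T

Balance of forces in the selector: qE = qvB ⇒ B = E/v.
B = 1120/5.00×10⁴ = 0.0224 T.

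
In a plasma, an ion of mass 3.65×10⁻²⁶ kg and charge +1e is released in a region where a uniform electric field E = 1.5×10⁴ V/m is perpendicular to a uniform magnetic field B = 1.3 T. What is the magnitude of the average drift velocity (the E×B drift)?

The steady drift has the magnetic force balancing the electric force, so v_d = E/B.
v_d = 1.5×10⁴/1.3 = 1.2×10⁴ m/s.

v_d ≈ 1.2×10⁴ m/s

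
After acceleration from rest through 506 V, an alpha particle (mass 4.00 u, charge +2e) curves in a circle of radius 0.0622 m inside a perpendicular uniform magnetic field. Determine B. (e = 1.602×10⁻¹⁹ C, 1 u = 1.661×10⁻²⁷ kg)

B ≈ 0.0736 T

v = √(2|q|V/m) = √(2·3.204×10⁻¹⁹·506/6.644×10⁻²⁷) ≈ 2.209×10⁵ m/s.
B = mv/(|q|r) = (6.644×10⁻²⁷)(2.209×10⁵)/((3.204×10⁻¹⁹)(0.0622)) ≈ 0.0736 T.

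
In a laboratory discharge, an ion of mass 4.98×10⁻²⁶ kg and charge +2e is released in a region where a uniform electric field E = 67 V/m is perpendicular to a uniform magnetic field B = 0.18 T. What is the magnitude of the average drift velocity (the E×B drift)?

The E×B drift speed is v_d = E/B.
v_d = 67/0.18 = 370 m/s.

v_d ≈ 370 m/s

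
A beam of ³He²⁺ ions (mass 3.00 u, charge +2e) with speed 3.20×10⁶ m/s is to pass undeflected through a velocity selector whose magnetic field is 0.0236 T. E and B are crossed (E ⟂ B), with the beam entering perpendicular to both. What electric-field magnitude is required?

For straight-line motion qE = qvB, so E = vB.
E = 3.20×10⁶ × 0.0236 = 7.55×10⁴ V/m.

E = 7.55×10⁴ V/m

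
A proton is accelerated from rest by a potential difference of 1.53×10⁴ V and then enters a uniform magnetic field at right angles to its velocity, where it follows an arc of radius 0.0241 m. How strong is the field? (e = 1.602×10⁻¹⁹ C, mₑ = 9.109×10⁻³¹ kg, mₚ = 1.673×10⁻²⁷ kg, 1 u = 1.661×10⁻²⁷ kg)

B ≈ 0.742 T

v = √(2|q|V/m) = √(2·1.602×10⁻¹⁹·1.53×10⁴/1.673×10⁻²⁷) ≈ 1.712×10⁶ m/s.
B = mv/(|q|r) = (1.673×10⁻²⁷)(1.712×10⁶)/((1.602×10⁻¹⁹)(0.0241)) ≈ 0.742 T.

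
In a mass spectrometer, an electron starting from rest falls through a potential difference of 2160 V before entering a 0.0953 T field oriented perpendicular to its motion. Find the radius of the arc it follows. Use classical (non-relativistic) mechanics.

Acceleration: |q|V = ½mv² ⇒ v = √(2|q|V/m) = √(2·1.602×10⁻¹⁹·2160/9.109×10⁻³¹) ≈ 2.756×10⁷ m/s.
In the field: r = mv/(|q|B) = (9.109×10⁻³¹)(2.756×10⁷)/((1.602×10⁻¹⁹)(0.0953)) ≈ 1.64×10⁻³ m.

r ≈ 1.64×10⁻³ m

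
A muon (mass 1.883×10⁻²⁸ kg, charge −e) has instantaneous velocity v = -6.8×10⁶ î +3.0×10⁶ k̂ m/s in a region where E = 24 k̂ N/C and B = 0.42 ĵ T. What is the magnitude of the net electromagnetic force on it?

|F| ≈ 5.00×10⁻¹³ N

v×B = (-1.26×10⁶, 0, -2.86×10⁶) N/C.
E + v×B = (-1.26×10⁶, 0, -2.86×10⁶) N/C.
F = q(E + v×B) = (−1.602×10⁻¹⁹ C)·(-1.26×10⁶, 0, -2.86×10⁶) = (2.02×10⁻¹³, 0, 4.58×10⁻¹³) N.
|F| = 5.00×10⁻¹³ N.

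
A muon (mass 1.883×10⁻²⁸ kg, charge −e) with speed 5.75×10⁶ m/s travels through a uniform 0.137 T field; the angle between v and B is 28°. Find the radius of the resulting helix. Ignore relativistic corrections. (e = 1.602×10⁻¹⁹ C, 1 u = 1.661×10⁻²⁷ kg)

v⊥ = v sinθ = 5.75×10⁶·sin28° ≈ 2.699×10⁶ m/s.
r = m v⊥/(|q|B) = (1.883×10⁻²⁸)(2.699×10⁶)/((1.602×10⁻¹⁹)(0.137)) ≈ 0.0232 m.

r ≈ 0.0232 m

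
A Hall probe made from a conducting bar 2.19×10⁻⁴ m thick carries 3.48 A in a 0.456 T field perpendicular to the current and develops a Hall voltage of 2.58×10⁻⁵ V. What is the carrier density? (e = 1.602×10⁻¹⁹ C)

From V_H = IB/(n e t), n = IB/(V_H e t).
n = (3.48)(0.456)/((2.58×10⁻⁵)(1.602×10⁻¹⁹)(2.19×10⁻⁴)) ≈ 1.75×10²⁷ m⁻³.

n ≈ 1.75×10²⁷ m⁻³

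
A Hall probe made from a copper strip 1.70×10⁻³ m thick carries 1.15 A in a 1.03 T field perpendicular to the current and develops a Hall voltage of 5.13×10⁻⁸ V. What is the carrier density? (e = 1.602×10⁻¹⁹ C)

From V_H = IB/(n e t), n = IB/(V_H e t).
n = (1.15)(1.03)/((5.13×10⁻⁸)(1.602×10⁻¹⁹)(1.70×10⁻³)) ≈ 8.48×10²⁸ m⁻³.

n ≈ 8.48×10²⁸ m⁻³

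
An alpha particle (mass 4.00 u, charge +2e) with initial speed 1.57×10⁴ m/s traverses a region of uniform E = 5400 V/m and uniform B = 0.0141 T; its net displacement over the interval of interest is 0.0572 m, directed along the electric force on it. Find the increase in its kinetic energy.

ΔKE ≈ 9.90×10⁻¹⁷ J

The magnetic force is always ⟂ v and does no work; only the electric force changes KE.
ΔKE = F_E · d = |q|E d = (3.204×10⁻¹⁹)(5400)(0.0572) ≈ 9.90×10⁻¹⁷ J.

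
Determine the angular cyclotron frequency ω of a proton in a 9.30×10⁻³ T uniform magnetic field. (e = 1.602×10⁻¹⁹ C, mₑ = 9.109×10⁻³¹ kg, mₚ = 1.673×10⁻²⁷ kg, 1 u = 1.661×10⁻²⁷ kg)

ω ≈ 8.91×10⁵ rad/s

ω = |q|B/m.
ω = (1.602×10⁻¹⁹)(9.30×10⁻³)/1.673×10⁻²⁷ ≈ 8.91×10⁵ rad/s.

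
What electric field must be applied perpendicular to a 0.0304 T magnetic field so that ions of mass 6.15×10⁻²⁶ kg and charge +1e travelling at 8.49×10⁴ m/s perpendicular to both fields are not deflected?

For straight-line motion qE = qvB, so E = vB.
E = 8.49×10⁴ × 0.0304 = 2580 V/m.

E = 2580 V/m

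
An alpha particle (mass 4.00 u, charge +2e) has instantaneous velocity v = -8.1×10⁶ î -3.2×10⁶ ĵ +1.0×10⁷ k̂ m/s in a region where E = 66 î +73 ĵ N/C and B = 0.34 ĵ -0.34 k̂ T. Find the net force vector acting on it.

v×B = (-2.31×10⁶, -2.75×10⁶, -2.75×10⁶) N/C.
E + v×B = (-2.31×10⁶, -2.75×10⁶, -2.75×10⁶) N/C.
F = q(E + v×B) = (3.204×10⁻¹⁹ C)·(-2.31×10⁶, -2.75×10⁶, -2.75×10⁶) = (-7.41×10⁻¹³, -8.82×10⁻¹³, -8.82×10⁻¹³) N.

F ≈ (-7.41×10⁻¹³, -8.82×10⁻¹³, -8.82×10⁻¹³) N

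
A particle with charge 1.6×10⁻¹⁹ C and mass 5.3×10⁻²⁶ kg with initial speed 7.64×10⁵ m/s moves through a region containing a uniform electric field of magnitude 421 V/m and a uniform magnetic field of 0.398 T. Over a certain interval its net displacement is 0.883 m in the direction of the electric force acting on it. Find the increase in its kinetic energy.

ΔKE ≈ 5.95×10⁻¹⁷ J

The magnetic force is always ⟂ v and does no work; only the electric force changes KE.
ΔKE = F_E · d = |q|E d = (1.6×10⁻¹⁹)(421)(0.883) ≈ 5.95×10⁻¹⁷ J.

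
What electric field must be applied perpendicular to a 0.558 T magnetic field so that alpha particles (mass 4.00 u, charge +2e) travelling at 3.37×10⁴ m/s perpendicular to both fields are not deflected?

For straight-line motion qE = qvB, so E = vB.
E = 3.37×10⁴ × 0.558 = 1.88×10⁴ V/m.

E = 1.88×10⁴ V/m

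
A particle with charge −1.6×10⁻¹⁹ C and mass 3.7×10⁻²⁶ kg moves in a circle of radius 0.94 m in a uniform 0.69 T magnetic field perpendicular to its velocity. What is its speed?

From |q|vB = mv²/r, v = |q|Br/m.
v = (1.6×10⁻¹⁹)(0.69)(0.94)/3.7×10⁻²⁶ ≈ 2.8×10⁶ m/s.

v ≈ 2.8×10⁶ m/s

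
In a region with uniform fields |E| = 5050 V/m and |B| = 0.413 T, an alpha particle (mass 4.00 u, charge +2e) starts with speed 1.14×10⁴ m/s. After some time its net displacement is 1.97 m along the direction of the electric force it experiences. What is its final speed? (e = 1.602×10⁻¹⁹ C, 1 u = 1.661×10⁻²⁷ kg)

v_f ≈ 9.80×10⁵ m/s

B does no work; ΔKE = |q|E d.
½mv_f² = ½mv₀² + |q|Ed = ½(6.644×10⁻²⁷)(1.14×10⁴)² + (3.204×10⁻¹⁹)(5050)(1.97) ≈ 4.317×10⁻¹⁹ J + 3.187×10⁻¹⁵ J ≈ 3.188×10⁻¹⁵ J.
v_f = √(2·3.188×10⁻¹⁵/6.644×10⁻²⁷) ≈ 9.80×10⁵ m/s.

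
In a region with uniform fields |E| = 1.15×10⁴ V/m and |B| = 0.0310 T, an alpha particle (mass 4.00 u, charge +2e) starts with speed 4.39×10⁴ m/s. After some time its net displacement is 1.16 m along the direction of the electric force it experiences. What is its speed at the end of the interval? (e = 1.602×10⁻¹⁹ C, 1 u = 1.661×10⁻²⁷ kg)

v_f ≈ 1.14×10⁶ m/s

B does no work; ΔKE = |q|E d.
½mv_f² = ½mv₀² + |q|Ed = ½(6.644×10⁻²⁷)(4.39×10⁴)² + (3.204×10⁻¹⁹)(1.15×10⁴)(1.16) ≈ 6.402×10⁻¹⁸ J + 4.274×10⁻¹⁵ J ≈ 4.281×10⁻¹⁵ J.
v_f = √(2·4.281×10⁻¹⁵/6.644×10⁻²⁷) ≈ 1.14×10⁶ m/s.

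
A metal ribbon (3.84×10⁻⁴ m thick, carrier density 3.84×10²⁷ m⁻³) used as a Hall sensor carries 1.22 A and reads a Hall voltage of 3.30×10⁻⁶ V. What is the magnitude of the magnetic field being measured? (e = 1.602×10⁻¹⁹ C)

B ≈ 0.639 T

From V_H = IB/(n e t), B = V_H n e t / I.
B = (3.30×10⁻⁶)(3.84×10²⁷)(1.602×10⁻¹⁹)(3.84×10⁻⁴)/1.22 ≈ 0.639 T.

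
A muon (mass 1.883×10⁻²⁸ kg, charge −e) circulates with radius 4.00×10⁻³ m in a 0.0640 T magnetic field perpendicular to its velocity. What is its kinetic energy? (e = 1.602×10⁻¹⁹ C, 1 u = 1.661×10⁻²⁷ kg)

v = |q|Br/m, then KE = ½mv² = (qBr)²/(2m).
v = (1.602×10⁻¹⁹)(0.0640)(4.00×10⁻³)/1.883×10⁻²⁸ ≈ 2.178×10⁵ m/s.
KE = ½(1.883×10⁻²⁸)(2.178×10⁵)² ≈ 4.47×10⁻¹⁸ J = 27.9 eV.

KE ≈ 27.9 eV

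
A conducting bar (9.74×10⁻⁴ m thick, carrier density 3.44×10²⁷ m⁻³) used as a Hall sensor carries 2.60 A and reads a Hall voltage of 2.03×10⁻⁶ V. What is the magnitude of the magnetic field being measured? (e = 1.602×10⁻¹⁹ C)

From V_H = IB/(n e t), B = V_H n e t / I.
B = (2.03×10⁻⁶)(3.44×10²⁷)(1.602×10⁻¹⁹)(9.74×10⁻⁴)/2.60 ≈ 0.419 T.

B ≈ 0.419 T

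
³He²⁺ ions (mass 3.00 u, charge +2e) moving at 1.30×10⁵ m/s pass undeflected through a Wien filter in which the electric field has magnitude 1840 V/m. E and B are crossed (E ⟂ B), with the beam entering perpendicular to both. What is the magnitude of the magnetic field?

Balance of forces in the selector: qE = qvB ⇒ B = E/v.
B = 1840/1.30×10⁵ = 0.0142 T.

B = 0.0142 T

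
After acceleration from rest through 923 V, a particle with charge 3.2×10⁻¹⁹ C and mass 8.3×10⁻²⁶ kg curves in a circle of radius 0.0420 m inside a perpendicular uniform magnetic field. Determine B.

v = √(2|q|V/m) = √(2·3.2×10⁻¹⁹·923/8.3×10⁻²⁶) ≈ 8.436×10⁴ m/s.
B = mv/(|q|r) = (8.3×10⁻²⁶)(8.436×10⁴)/((3.2×10⁻¹⁹)(0.0420)) ≈ 0.521 T.

B ≈ 0.521 T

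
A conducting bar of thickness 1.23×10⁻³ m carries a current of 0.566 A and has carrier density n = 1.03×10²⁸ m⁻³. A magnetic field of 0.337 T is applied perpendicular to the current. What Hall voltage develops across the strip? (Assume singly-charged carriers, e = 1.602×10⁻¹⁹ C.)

V_H = IB/(n e t).
V_H = (0.566)(0.337)/((1.03×10²⁸)(1.602×10⁻¹⁹)(1.23×10⁻³)) ≈ 9.40×10⁻⁸ V.

V_H ≈ 9.40×10⁻⁸ V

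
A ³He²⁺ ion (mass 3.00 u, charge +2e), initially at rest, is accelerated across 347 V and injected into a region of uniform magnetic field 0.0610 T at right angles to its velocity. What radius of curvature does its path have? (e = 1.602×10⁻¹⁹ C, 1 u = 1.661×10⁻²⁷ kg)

Acceleration: |q|V = ½mv² ⇒ v = √(2|q|V/m) = √(2·3.204×10⁻¹⁹·347/4.983×10⁻²⁷) ≈ 2.112×10⁵ m/s.
In the field: r = mv/(|q|B) = (4.983×10⁻²⁷)(2.112×10⁵)/((3.204×10⁻¹⁹)(0.0610)) ≈ 0.0539 m.

r ≈ 0.0539 m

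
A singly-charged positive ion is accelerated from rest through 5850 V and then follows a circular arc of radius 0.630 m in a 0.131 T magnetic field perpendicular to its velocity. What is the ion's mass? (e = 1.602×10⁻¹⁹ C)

Combine |q|V = ½mv² and r = mv/(|q|B): eliminate v to get m = qB²r²/(2V).
m = (1.602×10⁻¹⁹)(0.131)²(0.630)²/(2·5850) ≈ 9.33×10⁻²⁶ kg.

m ≈ 9.33×10⁻²⁶ kg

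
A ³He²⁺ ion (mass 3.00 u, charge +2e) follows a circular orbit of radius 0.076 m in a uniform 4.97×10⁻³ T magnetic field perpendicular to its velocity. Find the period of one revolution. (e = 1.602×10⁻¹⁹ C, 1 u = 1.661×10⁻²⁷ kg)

The cyclotron period depends only on m, q, B: T = 2πm/(|q|B).
T = 2π(4.983×10⁻²⁷)/((3.204×10⁻¹⁹)(4.97×10⁻³)) ≈ 1.97×10⁻⁵ s.

T ≈ 1.97×10⁻⁵ s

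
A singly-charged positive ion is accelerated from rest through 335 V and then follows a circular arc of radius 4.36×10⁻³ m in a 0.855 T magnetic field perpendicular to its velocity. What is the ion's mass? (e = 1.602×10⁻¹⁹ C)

m ≈ 3.32×10⁻²⁷ kg

Combine |q|V = ½mv² and r = mv/(|q|B): eliminate v to get m = qB²r²/(2V).
m = (1.602×10⁻¹⁹)(0.855)²(4.36×10⁻³)²/(2·335) ≈ 3.32×10⁻²⁷ kg.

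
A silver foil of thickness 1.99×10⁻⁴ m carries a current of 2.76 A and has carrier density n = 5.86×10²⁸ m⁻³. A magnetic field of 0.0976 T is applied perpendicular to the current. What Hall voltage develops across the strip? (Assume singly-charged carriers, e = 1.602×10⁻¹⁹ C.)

V_H ≈ 1.44×10⁻⁷ V

V_H = IB/(n e t).
V_H = (2.76)(0.0976)/((5.86×10²⁸)(1.602×10⁻¹⁹)(1.99×10⁻⁴)) ≈ 1.44×10⁻⁷ V.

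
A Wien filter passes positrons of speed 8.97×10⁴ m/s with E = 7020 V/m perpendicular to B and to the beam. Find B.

Balance of forces in the selector: qE = qvB ⇒ B = E/v.
B = 7020/8.97×10⁴ = 0.0783 T.

B = 0.0783 T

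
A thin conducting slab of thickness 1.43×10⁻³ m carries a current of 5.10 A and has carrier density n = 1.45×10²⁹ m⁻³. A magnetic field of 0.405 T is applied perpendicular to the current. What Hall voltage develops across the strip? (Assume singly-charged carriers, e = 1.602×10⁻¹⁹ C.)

V_H ≈ 6.22×10⁻⁸ V

V_H = IB/(n e t).
V_H = (5.10)(0.405)/((1.45×10²⁹)(1.602×10⁻¹⁹)(1.43×10⁻³)) ≈ 6.22×10⁻⁸ V.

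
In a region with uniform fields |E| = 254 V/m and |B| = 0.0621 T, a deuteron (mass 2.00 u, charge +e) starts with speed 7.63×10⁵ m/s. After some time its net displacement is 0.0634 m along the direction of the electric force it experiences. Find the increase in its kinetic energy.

ΔKE ≈ 2.58×10⁻¹⁸ J

The magnetic force is always ⟂ v and does no work; only the electric force changes KE.
ΔKE = F_E · d = |q|E d = (1.602×10⁻¹⁹)(254)(0.0634) ≈ 2.58×10⁻¹⁸ J.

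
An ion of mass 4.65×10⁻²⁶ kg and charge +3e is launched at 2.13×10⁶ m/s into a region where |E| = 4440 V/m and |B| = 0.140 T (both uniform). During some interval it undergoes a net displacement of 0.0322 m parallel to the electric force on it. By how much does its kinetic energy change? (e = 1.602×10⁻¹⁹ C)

ΔKE ≈ 6.87×10⁻¹⁷ J

The magnetic force is always ⟂ v and does no work; only the electric force changes KE.
ΔKE = F_E · d = |q|E d = (4.806×10⁻¹⁹)(4440)(0.0322) ≈ 6.87×10⁻¹⁷ J.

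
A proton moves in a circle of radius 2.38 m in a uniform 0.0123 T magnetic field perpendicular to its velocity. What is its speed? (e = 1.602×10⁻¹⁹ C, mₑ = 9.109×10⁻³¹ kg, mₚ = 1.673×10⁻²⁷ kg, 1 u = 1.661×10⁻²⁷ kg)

From |q|vB = mv²/r, v = |q|Br/m.
v = (1.602×10⁻¹⁹)(0.0123)(2.38)/1.673×10⁻²⁷ ≈ 2.80×10⁶ m/s.

v ≈ 2.80×10⁶ m/s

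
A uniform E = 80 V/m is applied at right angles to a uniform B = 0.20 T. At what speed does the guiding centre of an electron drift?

The steady drift has the magnetic force balancing the electric force, so v_d = E/B.
v_d = 80/0.20 = 400 m/s.

v_d ≈ 400 m/s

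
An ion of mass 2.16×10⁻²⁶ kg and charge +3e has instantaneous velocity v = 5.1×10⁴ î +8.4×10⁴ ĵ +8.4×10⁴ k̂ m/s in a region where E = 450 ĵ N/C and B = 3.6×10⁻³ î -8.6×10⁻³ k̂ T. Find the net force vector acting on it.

v×B = (-722, 741, -302) N/C.
E + v×B = (-722, 1190, -302) N/C.
F = q(E + v×B) = (4.806×10⁻¹⁹ C)·(-722, 1190, -302) = (-3.47×10⁻¹⁶, 5.72×10⁻¹⁶, -1.45×10⁻¹⁶) N.

F ≈ (-3.47×10⁻¹⁶, 5.72×10⁻¹⁶, -1.45×10⁻¹⁶) N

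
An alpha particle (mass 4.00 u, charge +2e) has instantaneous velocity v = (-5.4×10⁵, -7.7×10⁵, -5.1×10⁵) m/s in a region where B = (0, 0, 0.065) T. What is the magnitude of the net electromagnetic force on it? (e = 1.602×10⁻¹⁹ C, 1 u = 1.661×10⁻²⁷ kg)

|F| ≈ 1.96×10⁻¹⁴ N

v×B = (-5.00×10⁴, 3.51×10⁴, 0) N/C.
F = q v×B = (3.204×10⁻¹⁹ C)·(-5.00×10⁴, 3.51×10⁴, 0) = (-1.60×10⁻¹⁴, 1.12×10⁻¹⁴, 0) N.
|F| = 1.96×10⁻¹⁴ N.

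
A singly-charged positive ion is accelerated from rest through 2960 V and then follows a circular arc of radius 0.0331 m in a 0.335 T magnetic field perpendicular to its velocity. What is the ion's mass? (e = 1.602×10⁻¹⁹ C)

Combine |q|V = ½mv² and r = mv/(|q|B): eliminate v to get m = qB²r²/(2V).
m = (1.602×10⁻¹⁹)(0.335)²(0.0331)²/(2·2960) ≈ 3.33×10⁻²⁷ kg.

m ≈ 3.33×10⁻²⁷ kg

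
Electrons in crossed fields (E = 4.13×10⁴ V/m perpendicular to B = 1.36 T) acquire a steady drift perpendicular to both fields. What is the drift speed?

v_d ≈ 3.04×10⁴ m/s

In crossed fields the guiding centre drifts at v_d = |E×B|/B² = E/B, independent of charge and mass.
v_d = 4.13×10⁴/1.36 = 3.04×10⁴ m/s.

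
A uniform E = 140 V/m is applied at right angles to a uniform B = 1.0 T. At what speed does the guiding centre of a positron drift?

v_d ≈ 140 m/s

The steady drift has the magnetic force balancing the electric force, so v_d = E/B.
v_d = 140/1.0 = 140 m/s.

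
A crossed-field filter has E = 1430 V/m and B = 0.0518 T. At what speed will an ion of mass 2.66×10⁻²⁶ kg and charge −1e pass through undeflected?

For undeflected motion the electric and magnetic forces balance: qE = qvB.
v = E/B = 1430/0.0518 = 2.76×10⁴ m/s.

v = 2.76×10⁴ m/s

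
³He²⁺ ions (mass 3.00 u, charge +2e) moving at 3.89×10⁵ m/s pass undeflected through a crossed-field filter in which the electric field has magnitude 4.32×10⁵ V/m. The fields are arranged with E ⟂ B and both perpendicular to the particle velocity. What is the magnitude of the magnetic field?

B = 1.11 T

Balance of forces in the selector: qE = qvB ⇒ B = E/v.
B = 4.32×10⁵/3.89×10⁵ = 1.11 T.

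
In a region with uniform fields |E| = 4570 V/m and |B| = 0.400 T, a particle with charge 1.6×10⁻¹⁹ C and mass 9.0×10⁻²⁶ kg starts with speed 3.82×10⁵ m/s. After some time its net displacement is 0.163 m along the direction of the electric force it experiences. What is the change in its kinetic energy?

The magnetic force is always ⟂ v and does no work; only the electric force changes KE.
ΔKE = F_E · d = |q|E d = (1.6×10⁻¹⁹)(4570)(0.163) ≈ 1.19×10⁻¹⁶ J.

ΔKE ≈ 1.19×10⁻¹⁶ J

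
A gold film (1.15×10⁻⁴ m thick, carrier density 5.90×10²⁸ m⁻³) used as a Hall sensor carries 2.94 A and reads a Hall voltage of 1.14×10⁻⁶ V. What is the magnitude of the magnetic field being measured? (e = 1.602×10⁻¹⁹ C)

B ≈ 0.421 T

From V_H = IB/(n e t), B = V_H n e t / I.
B = (1.14×10⁻⁶)(5.90×10²⁸)(1.602×10⁻¹⁹)(1.15×10⁻⁴)/2.94 ≈ 0.421 T.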